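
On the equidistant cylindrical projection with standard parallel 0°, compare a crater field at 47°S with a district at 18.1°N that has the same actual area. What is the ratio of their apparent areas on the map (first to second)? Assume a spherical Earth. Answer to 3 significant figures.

1.39

Plate carrée maps x = Rλ, y = Rφ. The meridian scale is h = 1 and the parallel scale is k = 1/cos φ = sec φ.
Areal scale at 47°: h·k = 1.000 × 1.466 = 1.466.
Areal scale at 18.1°: h·k = 1.000 × 1.052 = 1.052.
Ratio = 1.466/1.052 ≈ 1.39.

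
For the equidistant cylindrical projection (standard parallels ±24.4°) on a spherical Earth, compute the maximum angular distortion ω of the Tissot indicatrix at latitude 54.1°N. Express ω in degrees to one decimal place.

25.0°

With standard parallel φ₀ = 24.4°, the equirectangular projection gives x = Rλ cos φ₀, y = Rφ, so h = 1 and k = cos 24.4° / cos φ.
At 54.1°: h = 1.000, k = 1.553; principal scales a = 1.553, b = 1.000.
sin(ω/2) = (a − b)/(a + b) = 0.5531/2.553 = 0.2166, so ω = 2 arcsin(0.2166) ≈ 25.0°.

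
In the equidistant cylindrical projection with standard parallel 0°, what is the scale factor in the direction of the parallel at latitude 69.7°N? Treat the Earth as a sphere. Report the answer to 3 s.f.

Plate carrée maps x = Rλ, y = Rφ. The meridian scale is h = 1 and the parallel scale is k = 1/cos φ = sec φ.
k = 1/cos 69.7° = 1/0.3469 = 2.882.

2.88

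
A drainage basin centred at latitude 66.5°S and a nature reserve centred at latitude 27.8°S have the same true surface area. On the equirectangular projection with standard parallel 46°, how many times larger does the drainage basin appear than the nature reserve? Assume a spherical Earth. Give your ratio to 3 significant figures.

2.22

In the equirectangular projection with standard parallel φ₀ = 46° (x = Rλ cos φ₀, y = Rφ), meridians are true-scale (h = 1) and the parallel scale is k = cos φ₀ / cos φ.
Areal scale at 66.5°: h·k = 1.000 × 1.742 = 1.742.
Areal scale at 27.8°: h·k = 1.000 × 0.7853 = 0.7853.
Ratio = 1.742/0.7853 ≈ 2.22.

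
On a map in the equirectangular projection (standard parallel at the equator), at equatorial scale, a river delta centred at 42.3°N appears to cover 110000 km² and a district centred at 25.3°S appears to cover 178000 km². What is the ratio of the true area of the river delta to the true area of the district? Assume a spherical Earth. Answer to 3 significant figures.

0.506

Plate carrée has h = 1 and k = sec φ, giving areal scale sec φ; true area = (apparent area) · cos φ.
True area of river delta: 110000 × cos(42.3°) = 110000 × 0.7396 = 81360 km².
True area of district: 178000 × cos(25.3°) = 178000 × 0.9041 = 160900 km².
Ratio = 81360 / 160900 ≈ 0.506.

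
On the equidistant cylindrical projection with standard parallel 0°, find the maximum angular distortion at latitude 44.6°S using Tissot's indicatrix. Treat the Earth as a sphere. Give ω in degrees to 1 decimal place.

In the plate carrée (x = Rλ, y = Rφ), meridians are true-scale (h = 1) and parallels are stretched by k = sec φ.
At 44.6°: h = 1.000, k = 1.404; principal scales a = 1.404, b = 1.000.
sin(ω/2) = (a − b)/(a + b) = 0.4044/2.404 = 0.1682, so ω = 2 arcsin(0.1682) ≈ 19.4°.

19.4°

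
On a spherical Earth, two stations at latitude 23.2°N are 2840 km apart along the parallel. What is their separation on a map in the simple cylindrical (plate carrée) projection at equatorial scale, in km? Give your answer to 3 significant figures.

For the equirectangular projection with φ₀ = 0 (plate carrée), h = 1 along meridians and k = sec φ along parallels.
Along the parallel, k = sec 23.2° = 1/0.9191 = 1.088.
Map distance = 2840 × 1.088 ≈ 3090 km.

3090 km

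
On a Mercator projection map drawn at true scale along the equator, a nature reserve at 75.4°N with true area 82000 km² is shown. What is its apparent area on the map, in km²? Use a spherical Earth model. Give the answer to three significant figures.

The Mercator projection is conformal; its linear scale factor is the same in every direction and equals sec φ = 1/cos φ.
Areal scale = k² = sec²φ = 1/cos²(75.4°) = 1/0.2521² = 15.74.
Apparent area = 82000 × 15.74 ≈ 1290000 km².

1290000 km²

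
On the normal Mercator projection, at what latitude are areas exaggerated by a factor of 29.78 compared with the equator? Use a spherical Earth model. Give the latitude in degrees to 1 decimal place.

Mercator areal scale is sec²φ.
sec²φ = 29.78  ⇒  cos²φ = 0.03358  ⇒  cos φ = 0.1832.
φ = arccos(0.1832) ≈ 79.4°.

79.4°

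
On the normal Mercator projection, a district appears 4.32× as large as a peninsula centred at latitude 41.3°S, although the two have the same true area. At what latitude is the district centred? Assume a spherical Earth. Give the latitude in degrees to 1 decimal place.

68.8°

Mercator areal scale is sec²φ, so apparent-area ratio = sec²φ₁ / sec²φ₂ = cos²φ₂ / cos²φ₁.
cos²φ₂ / cos²φ₁ = 4.32  ⇒  cos φ₁ = cos 41.3° / √4.32 = 0.7513/2.078 = 0.3615.
φ₁ = arccos(0.3615) ≈ 68.8°.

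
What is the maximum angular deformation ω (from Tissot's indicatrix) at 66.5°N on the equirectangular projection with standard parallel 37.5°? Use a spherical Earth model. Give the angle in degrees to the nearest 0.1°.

38.7°

The equidistant cylindrical projection with φ₀ = 37.5° has h = 1 (meridians true) and k = cos φ₀ / cos φ along parallels.
At 66.5°: h = 1.000, k = 1.990; principal scales a = 1.990, b = 1.000.
sin(ω/2) = (a − b)/(a + b) = 0.9896/2.990 = 0.3310, so ω = 2 arcsin(0.3310) ≈ 38.7°.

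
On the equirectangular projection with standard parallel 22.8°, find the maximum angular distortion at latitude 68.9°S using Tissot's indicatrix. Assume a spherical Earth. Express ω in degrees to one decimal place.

52.0°

With standard parallel φ₀ = 22.8°, the equirectangular projection gives x = Rλ cos φ₀, y = Rφ, so h = 1 and k = cos 22.8° / cos φ.
At 68.9°: h = 1.000, k = 2.561; principal scales a = 2.561, b = 1.000.
sin(ω/2) = (a − b)/(a + b) = 1.561/3.561 = 0.4383, so ω = 2 arcsin(0.4383) ≈ 52.0°.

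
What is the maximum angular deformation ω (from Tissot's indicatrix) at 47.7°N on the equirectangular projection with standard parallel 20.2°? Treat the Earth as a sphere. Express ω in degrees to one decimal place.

19.0°

With standard parallel φ₀ = 20.2°, the equirectangular projection gives x = Rλ cos φ₀, y = Rφ, so h = 1 and k = cos 20.2° / cos φ.
At 47.7°: h = 1.000, k = 1.394; principal scales a = 1.394, b = 1.000.
sin(ω/2) = (a − b)/(a + b) = 0.3945/2.394 = 0.1647, so ω = 2 arcsin(0.1647) ≈ 19.0°.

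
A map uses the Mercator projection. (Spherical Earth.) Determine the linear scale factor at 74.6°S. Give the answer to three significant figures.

The Mercator projection is conformal; its linear scale factor is the same in every direction and equals sec φ = 1/cos φ.
k = 1/cos 74.6° = 1/0.2656 = 3.766.

3.77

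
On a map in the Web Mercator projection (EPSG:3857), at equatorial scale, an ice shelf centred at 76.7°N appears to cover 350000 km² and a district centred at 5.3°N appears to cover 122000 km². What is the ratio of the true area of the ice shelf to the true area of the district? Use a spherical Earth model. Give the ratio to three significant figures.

On Mercator the areal scale is sec²φ, so true area = apparent × cos²φ.
True area of ice shelf: 350000 × cos²(76.7°) = 350000 × 0.05292 = 18520 km².
True area of district: 122000 × cos²(5.3°) = 122000 × 0.9915 = 121000 km².
Ratio = 18520 / 121000 ≈ 0.153.

0.153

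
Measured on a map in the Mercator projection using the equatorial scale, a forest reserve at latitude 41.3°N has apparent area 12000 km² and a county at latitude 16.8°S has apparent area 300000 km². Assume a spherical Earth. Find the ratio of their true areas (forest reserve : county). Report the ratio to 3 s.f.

0.0246

Mercator's areal exaggeration is sec²φ; hence true area = (apparent area) · cos²φ.
True area of forest reserve: 12000 × cos²(41.3°) = 12000 × 0.5644 = 6773 km².
True area of county: 300000 × cos²(16.8°) = 300000 × 0.9165 = 274900 km².
Ratio = 6773 / 274900 ≈ 0.0246.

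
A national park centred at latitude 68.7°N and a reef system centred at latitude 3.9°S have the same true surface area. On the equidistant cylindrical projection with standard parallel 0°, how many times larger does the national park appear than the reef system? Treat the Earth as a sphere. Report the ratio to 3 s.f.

Plate carrée maps x = Rλ, y = Rφ. The meridian scale is h = 1 and the parallel scale is k = 1/cos φ = sec φ.
Areal scale at 68.7°: h·k = 1.000 × 2.753 = 2.753.
Areal scale at 3.9°: h·k = 1.000 × 1.002 = 1.002.
Ratio = 2.753/1.002 ≈ 2.75.

2.75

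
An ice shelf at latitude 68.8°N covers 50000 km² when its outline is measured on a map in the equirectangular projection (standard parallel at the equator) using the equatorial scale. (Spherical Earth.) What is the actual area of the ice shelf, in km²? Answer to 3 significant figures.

In the plate carrée (x = Rλ, y = Rφ), meridians are true-scale (h = 1) and parallels are stretched by k = sec φ.
Areal scale = h·k = 1 × sec φ; at 68.8°, h = 1.000, k = 2.765, so h·k = 2.765.
True area = apparent / (areal scale) = 50000 / 2.765 ≈ 18100 km².

18100 km²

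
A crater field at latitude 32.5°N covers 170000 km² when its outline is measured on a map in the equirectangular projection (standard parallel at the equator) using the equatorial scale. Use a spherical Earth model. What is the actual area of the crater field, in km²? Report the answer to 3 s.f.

143000 km²

For the equirectangular projection with φ₀ = 0 (plate carrée), h = 1 along meridians and k = sec φ along parallels.
Areal scale = h·k = 1 × sec φ; at 32.5°, h = 1.000, k = 1.186, so h·k = 1.186.
True area = apparent / (areal scale) = 170000 / 1.186 ≈ 143000 km².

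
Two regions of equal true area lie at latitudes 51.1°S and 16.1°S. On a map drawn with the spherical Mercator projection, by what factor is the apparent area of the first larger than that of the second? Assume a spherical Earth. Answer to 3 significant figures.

On Mercator, area is exaggerated by sec²φ = 1/cos²φ.
At 51.1°: sec²(51.1°) = 1/0.6280² = 2.536.
At 16.1°: sec²(16.1°) = 1/0.9608² = 1.083.
Ratio = 2.536/1.083 = cos²(16.1°)/cos²(51.1°) ≈ 2.34.

2.34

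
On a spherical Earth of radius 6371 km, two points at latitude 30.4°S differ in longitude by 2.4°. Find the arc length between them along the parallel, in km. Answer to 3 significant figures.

Arc length along a parallel = R cos φ · Δλ (with Δλ in radians).
= 6371 × cos 30.4° × (2.4° × π/180) = 6371 × 0.8625 × 0.04189 ≈ 230 km.

230 km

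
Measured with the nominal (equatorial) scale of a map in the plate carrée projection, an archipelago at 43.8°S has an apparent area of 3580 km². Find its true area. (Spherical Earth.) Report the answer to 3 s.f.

In the plate carrée (x = Rλ, y = Rφ), meridians are true-scale (h = 1) and parallels are stretched by k = sec φ.
Areal scale = h·k = 1 × sec φ; at 43.8°, h = 1.000, k = 1.386, so h·k = 1.386.
True area = apparent / (areal scale) = 3580 / 1.386 ≈ 2580 km².

2580 km²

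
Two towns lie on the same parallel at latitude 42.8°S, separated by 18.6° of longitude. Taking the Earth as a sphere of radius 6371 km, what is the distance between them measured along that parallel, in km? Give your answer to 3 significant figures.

1520 km

Arc length along a parallel = R cos φ · Δλ (with Δλ in radians).
= 6371 × cos 42.8° × (18.6° × π/180) = 6371 × 0.7337 × 0.3246 ≈ 1520 km.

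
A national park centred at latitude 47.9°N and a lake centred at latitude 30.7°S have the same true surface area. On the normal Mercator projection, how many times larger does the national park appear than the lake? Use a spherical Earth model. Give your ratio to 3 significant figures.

Mercator is conformal with k = sec φ, so areal scale = k² = sec²φ.
At 47.9°: sec²(47.9°) = 1/0.6704² = 2.225.
At 30.7°: sec²(30.7°) = 1/0.8599² = 1.353.
Ratio = 2.225/1.353 = cos²(30.7°)/cos²(47.9°) ≈ 1.64.

1.64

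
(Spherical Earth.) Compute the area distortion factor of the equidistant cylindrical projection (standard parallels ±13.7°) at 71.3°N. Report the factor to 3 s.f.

3.03

With standard parallel φ₀ = 13.7°, the equirectangular projection gives x = Rλ cos φ₀, y = Rφ, so h = 1 and k = cos 13.7° / cos φ.
Areal scale = h·k = 1 × cos φ₀ / cos φ; at 71.3°, h = 1.000, k = 3.030, so h·k = 3.030.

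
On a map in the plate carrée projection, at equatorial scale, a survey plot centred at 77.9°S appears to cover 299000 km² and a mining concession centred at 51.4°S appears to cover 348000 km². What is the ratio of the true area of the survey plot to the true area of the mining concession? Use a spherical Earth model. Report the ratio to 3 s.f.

Plate carrée has h = 1 and k = sec φ, giving areal scale sec φ; true area = (apparent area) · cos φ.
True area of survey plot: 299000 × cos(77.9°) = 299000 × 0.2096 = 62680 km².
True area of mining concession: 348000 × cos(51.4°) = 348000 × 0.6239 = 217100 km².
Ratio = 62680 / 217100 ≈ 0.289.

0.289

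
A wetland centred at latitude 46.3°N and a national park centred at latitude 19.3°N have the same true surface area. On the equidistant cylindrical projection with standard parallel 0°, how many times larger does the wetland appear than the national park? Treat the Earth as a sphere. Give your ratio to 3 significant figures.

For the equirectangular projection with φ₀ = 0 (plate carrée), h = 1 along meridians and k = sec φ along parallels.
Areal scale at 46.3°: h·k = 1.000 × 1.447 = 1.447.
Areal scale at 19.3°: h·k = 1.000 × 1.060 = 1.060.
Ratio = 1.447/1.060 ≈ 1.37.

1.37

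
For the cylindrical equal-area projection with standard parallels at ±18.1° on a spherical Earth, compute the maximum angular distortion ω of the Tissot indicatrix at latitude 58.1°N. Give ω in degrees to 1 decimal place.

63.7°

Cylindrical equal-area (φ₀ = 18.1°): h = cos φ / cos 18.1° along meridians, k = cos 18.1° / cos φ along parallels; h·k = 1.
At 58.1°: h = 0.5559, k = 1.799; principal scales a = 1.799, b = 0.5559.
sin(ω/2) = (a − b)/(a + b) = 1.243/2.355 = 0.5278, so ω = 2 arcsin(0.5278) ≈ 63.7°.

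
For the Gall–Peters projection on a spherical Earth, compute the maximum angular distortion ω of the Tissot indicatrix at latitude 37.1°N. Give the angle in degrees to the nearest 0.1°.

13.8°

Gall–Peters is a cylindrical equal-area projection with standard parallels at ±45°. Cylindrical equal-area (φ₀ = 45°): h = cos φ / cos 45° along meridians, k = cos 45° / cos φ along parallels; h·k = 1.
At 37.1°: h = 1.128, k = 0.8866; principal scales a = 1.128, b = 0.8866.
sin(ω/2) = (a − b)/(a + b) = 0.2414/2.015 = 0.1198, so ω = 2 arcsin(0.1198) ≈ 13.8°.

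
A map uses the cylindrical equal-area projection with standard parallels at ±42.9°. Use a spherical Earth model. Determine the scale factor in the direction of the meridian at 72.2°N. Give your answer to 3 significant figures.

0.417

A cylindrical equal-area projection with standard parallel φ₀ has meridian scale h = cos φ / cos φ₀ and parallel scale k = cos φ₀ / cos φ (so areas are preserved, h·k = 1).
h = cos 72.2° / cos 42.9° = 0.3057/0.7325 = 0.4173.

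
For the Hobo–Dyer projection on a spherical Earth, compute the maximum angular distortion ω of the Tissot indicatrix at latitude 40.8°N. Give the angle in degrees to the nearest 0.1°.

5.4°

The Hobo–Dyer projection is cylindrical equal-area with φ₀ = 37.5°. A cylindrical equal-area projection with standard parallel φ₀ has meridian scale h = cos φ / cos φ₀ and parallel scale k = cos φ₀ / cos φ (so areas are preserved, h·k = 1).
At 40.8°: h = 0.9542, k = 1.048; principal scales a = 1.048, b = 0.9542.
sin(ω/2) = (a − b)/(a + b) = 0.09386/2.002 = 0.04688, so ω = 2 arcsin(0.04688) ≈ 5.4°.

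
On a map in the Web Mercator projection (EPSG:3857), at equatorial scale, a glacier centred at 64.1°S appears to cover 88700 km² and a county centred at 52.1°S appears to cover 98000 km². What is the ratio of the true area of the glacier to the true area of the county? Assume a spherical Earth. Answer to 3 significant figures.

0.458

Mercator's areal exaggeration is sec²φ; hence true area = (apparent area) · cos²φ.
True area of glacier: 88700 × cos²(64.1°) = 88700 × 0.1908 = 16920 km².
True area of county: 98000 × cos²(52.1°) = 98000 × 0.3773 = 36980 km².
Ratio = 16920 / 36980 ≈ 0.458.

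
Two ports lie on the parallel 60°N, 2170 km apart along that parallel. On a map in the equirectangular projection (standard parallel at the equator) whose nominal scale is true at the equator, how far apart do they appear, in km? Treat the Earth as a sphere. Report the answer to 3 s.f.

4340 km

In the plate carrée (x = Rλ, y = Rφ), meridians are true-scale (h = 1) and parallels are stretched by k = sec φ.
Along the parallel, k = sec 60° = 1/0.5000 = 2.000.
Map distance = 2170 × 2.000 ≈ 4340 km.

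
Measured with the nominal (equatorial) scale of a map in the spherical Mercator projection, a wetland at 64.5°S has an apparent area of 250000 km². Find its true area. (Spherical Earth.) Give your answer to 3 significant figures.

46300 km²

The Mercator projection is conformal; its linear scale factor is the same in every direction and equals sec φ = 1/cos φ.
Areal scale = k² = sec²φ = 1/cos²(64.5°) = 1/0.4305² = 5.395.
True area = apparent / (areal scale) = 250000 / 5.395 ≈ 46300 km².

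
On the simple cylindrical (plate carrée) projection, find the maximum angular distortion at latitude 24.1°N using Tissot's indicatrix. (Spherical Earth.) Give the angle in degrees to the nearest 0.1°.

In the plate carrée (x = Rλ, y = Rφ), meridians are true-scale (h = 1) and parallels are stretched by k = sec φ.
At 24.1°: h = 1.000, k = 1.095; principal scales a = 1.095, b = 1.000.
sin(ω/2) = (a − b)/(a + b) = 0.09549/2.095 = 0.04557, so ω = 2 arcsin(0.04557) ≈ 5.2°.

5.2°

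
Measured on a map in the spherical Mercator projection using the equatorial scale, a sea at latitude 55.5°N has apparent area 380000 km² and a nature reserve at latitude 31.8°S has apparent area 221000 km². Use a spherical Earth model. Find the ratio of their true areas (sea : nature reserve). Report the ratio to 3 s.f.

Since Mercator area scale is 1/cos²φ, the true area equals the apparent area multiplied by cos²φ.
True area of sea: 380000 × cos²(55.5°) = 380000 × 0.3208 = 121900 km².
True area of nature reserve: 221000 × cos²(31.8°) = 221000 × 0.7223 = 159600 km².
Ratio = 121900 / 159600 ≈ 0.764.

0.764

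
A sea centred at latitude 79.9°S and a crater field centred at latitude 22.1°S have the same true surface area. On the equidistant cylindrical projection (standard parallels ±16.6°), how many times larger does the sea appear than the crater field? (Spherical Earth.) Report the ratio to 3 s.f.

With standard parallel φ₀ = 16.6°, the equirectangular projection gives x = Rλ cos φ₀, y = Rφ, so h = 1 and k = cos 16.6° / cos φ.
Areal scale at 79.9°: h·k = 1.000 × 5.465 = 5.465.
Areal scale at 22.1°: h·k = 1.000 × 1.034 = 1.034.
Ratio = 5.465/1.034 ≈ 5.28.

5.28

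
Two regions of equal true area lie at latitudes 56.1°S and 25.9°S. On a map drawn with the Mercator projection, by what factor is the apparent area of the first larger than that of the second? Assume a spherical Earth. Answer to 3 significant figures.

2.60

Mercator areal scale is sec²φ.
At 56.1°: sec²(56.1°) = 1/0.5577² = 3.215.
At 25.9°: sec²(25.9°) = 1/0.8996² = 1.236.
Ratio = 3.215/1.236 = cos²(25.9°)/cos²(56.1°) ≈ 2.60.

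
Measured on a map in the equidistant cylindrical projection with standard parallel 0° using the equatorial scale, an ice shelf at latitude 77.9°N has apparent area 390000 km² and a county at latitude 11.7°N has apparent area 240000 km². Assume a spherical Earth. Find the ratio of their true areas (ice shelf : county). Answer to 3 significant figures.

Plate carrée has h = 1 and k = sec φ, giving areal scale sec φ; true area = (apparent area) · cos φ.
True area of ice shelf: 390000 × cos(77.9°) = 390000 × 0.2096 = 81750 km².
True area of county: 240000 × cos(11.7°) = 240000 × 0.9792 = 235000 km².
Ratio = 81750 / 235000 ≈ 0.348.

0.348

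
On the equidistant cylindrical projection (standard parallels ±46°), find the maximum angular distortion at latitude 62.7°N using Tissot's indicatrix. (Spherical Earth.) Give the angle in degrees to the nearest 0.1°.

In the equirectangular projection with standard parallel φ₀ = 46° (x = Rλ cos φ₀, y = Rφ), meridians are true-scale (h = 1) and the parallel scale is k = cos φ₀ / cos φ.
At 62.7°: h = 1.000, k = 1.515; principal scales a = 1.515, b = 1.000.
sin(ω/2) = (a − b)/(a + b) = 0.5146/2.515 = 0.2046, so ω = 2 arcsin(0.2046) ≈ 23.6°.

23.6°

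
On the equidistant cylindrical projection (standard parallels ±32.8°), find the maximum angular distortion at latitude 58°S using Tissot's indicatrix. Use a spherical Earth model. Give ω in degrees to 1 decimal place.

26.2°

With standard parallel φ₀ = 32.8°, the equirectangular projection gives x = Rλ cos φ₀, y = Rφ, so h = 1 and k = cos 32.8° / cos φ.
At 58°: h = 1.000, k = 1.586; principal scales a = 1.586, b = 1.000.
sin(ω/2) = (a − b)/(a + b) = 0.5862/2.586 = 0.2267, so ω = 2 arcsin(0.2267) ≈ 26.2°.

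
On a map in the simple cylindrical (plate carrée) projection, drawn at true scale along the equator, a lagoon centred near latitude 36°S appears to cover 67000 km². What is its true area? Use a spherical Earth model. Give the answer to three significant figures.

Plate carrée maps x = Rλ, y = Rφ. The meridian scale is h = 1 and the parallel scale is k = 1/cos φ = sec φ.
Areal scale = h·k = 1 × sec φ; at 36°, h = 1.000, k = 1.236, so h·k = 1.236.
True area = apparent / (areal scale) = 67000 / 1.236 ≈ 54200 km².

54200 km²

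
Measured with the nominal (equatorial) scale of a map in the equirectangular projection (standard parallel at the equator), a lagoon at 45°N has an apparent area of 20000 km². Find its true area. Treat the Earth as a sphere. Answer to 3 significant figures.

14100 km²

In the plate carrée (x = Rλ, y = Rφ), meridians are true-scale (h = 1) and parallels are stretched by k = sec φ.
Areal scale = h·k = 1 × sec φ; at 45°, h = 1.000, k = 1.414, so h·k = 1.414.
True area = apparent / (areal scale) = 20000 / 1.414 ≈ 14100 km².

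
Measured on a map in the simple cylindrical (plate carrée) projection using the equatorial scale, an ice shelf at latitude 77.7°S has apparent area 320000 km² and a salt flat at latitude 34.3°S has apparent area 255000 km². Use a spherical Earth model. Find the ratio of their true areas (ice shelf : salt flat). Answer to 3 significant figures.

0.324

Plate carrée has h = 1 and k = sec φ, giving areal scale sec φ; true area = (apparent area) · cos φ.
True area of ice shelf: 320000 × cos(77.7°) = 320000 × 0.2130 = 68170 km².
True area of salt flat: 255000 × cos(34.3°) = 255000 × 0.8261 = 210700 km².
Ratio = 68170 / 210700 ≈ 0.324.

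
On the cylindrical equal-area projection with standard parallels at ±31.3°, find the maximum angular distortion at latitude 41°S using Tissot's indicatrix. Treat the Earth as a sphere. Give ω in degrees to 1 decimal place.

14.2°

A cylindrical equal-area projection with standard parallel φ₀ has meridian scale h = cos φ / cos φ₀ and parallel scale k = cos φ₀ / cos φ (so areas are preserved, h·k = 1).
At 41°: h = 0.8833, k = 1.132; principal scales a = 1.132, b = 0.8833.
sin(ω/2) = (a − b)/(a + b) = 0.2489/2.015 = 0.1235, so ω = 2 arcsin(0.1235) ≈ 14.2°.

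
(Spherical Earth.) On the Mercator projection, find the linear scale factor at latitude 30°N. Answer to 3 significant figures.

The Mercator projection is conformal; its linear scale factor is the same in every direction and equals sec φ = 1/cos φ.
k = 1/cos 30° = 1/0.8660 = 1.155.

1.15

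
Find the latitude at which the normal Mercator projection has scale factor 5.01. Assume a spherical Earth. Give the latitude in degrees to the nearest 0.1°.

78.5°

Mercator scale is k = sec φ = 1/cos φ.
1/cos φ = 5.01  ⇒  cos φ = 0.1996  ⇒  φ = arccos(0.1996) ≈ 78.5°.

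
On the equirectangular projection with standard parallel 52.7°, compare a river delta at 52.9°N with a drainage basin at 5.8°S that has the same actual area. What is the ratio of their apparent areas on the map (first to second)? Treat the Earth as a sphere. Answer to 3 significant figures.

1.65

With standard parallel φ₀ = 52.7°, the equirectangular projection gives x = Rλ cos φ₀, y = Rφ, so h = 1 and k = cos 52.7° / cos φ.
Areal scale at 52.9°: h·k = 1.000 × 1.005 = 1.005.
Areal scale at 5.8°: h·k = 1.000 × 0.6091 = 0.6091.
Ratio = 1.005/0.6091 ≈ 1.65.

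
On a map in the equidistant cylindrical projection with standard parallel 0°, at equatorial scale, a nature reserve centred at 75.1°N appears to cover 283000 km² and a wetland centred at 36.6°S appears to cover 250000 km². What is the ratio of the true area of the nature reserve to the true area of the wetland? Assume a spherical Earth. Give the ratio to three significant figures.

On the plate carrée, areal scale = h·k = 1 × sec φ, so true area = apparent × cos φ.
True area of nature reserve: 283000 × cos(75.1°) = 283000 × 0.2571 = 72770 km².
True area of wetland: 250000 × cos(36.6°) = 250000 × 0.8028 = 200700 km².
Ratio = 72770 / 200700 ≈ 0.363.

0.363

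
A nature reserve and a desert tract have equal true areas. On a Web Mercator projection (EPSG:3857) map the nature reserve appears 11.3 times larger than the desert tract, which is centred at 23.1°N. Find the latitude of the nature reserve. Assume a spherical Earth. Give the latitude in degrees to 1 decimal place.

74.1°

On Mercator, (apparent₁)/(apparent₂) = sec²φ₁ / sec²φ₂ when true areas are equal.
cos²φ₂ / cos²φ₁ = 11.3  ⇒  cos φ₁ = cos 23.1° / √11.3 = 0.9198/3.362 = 0.2736.
φ₁ = arccos(0.2736) ≈ 74.1°.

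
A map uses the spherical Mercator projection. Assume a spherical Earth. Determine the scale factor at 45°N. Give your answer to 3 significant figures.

Mercator is conformal, so the point scale is isotropic: h = k = sec φ = 1/cos φ.
k = 1/cos 45° = 1/0.7071 = 1.414.

1.41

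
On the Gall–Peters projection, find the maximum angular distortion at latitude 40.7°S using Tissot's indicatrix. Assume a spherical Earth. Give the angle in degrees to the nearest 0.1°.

8.0°

Gall–Peters is a cylindrical equal-area projection with standard parallels at ±45°. Cylindrical equal-area (φ₀ = 45°): h = cos φ / cos 45° along meridians, k = cos 45° / cos φ along parallels; h·k = 1.
At 40.7°: h = 1.072, k = 0.9327; principal scales a = 1.072, b = 0.9327.
sin(ω/2) = (a − b)/(a + b) = 0.1395/2.005 = 0.06957, so ω = 2 arcsin(0.06957) ≈ 8.0°.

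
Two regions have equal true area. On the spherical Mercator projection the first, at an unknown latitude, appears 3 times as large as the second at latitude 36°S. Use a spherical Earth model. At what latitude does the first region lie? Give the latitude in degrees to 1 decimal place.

62.2°

Mercator areal scale is sec²φ, so apparent-area ratio = sec²φ₁ / sec²φ₂ = cos²φ₂ / cos²φ₁.
cos²φ₂ / cos²φ₁ = 3  ⇒  cos φ₁ = cos 36° / √3 = 0.8090/1.732 = 0.4671.
φ₁ = arccos(0.4671) ≈ 62.2°.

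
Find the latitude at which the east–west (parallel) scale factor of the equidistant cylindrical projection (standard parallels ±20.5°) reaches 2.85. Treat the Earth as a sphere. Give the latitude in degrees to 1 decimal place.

The equidistant cylindrical projection with φ₀ = 20.5° has h = 1 (meridians true) and k = cos φ₀ / cos φ along parallels.
k = cos φ₀ / cos φ = 2.85  ⇒  cos φ = cos 20.5° / 2.85 = 0.3287.
φ = arccos(0.3287) ≈ 70.8°.

70.8°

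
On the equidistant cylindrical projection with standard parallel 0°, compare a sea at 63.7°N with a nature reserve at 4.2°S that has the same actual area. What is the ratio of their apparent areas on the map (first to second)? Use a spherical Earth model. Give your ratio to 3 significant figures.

In the plate carrée (x = Rλ, y = Rφ), meridians are true-scale (h = 1) and parallels are stretched by k = sec φ.
Areal scale at 63.7°: h·k = 1.000 × 2.257 = 2.257.
Areal scale at 4.2°: h·k = 1.000 × 1.003 = 1.003.
Ratio = 2.257/1.003 ≈ 2.25.

2.25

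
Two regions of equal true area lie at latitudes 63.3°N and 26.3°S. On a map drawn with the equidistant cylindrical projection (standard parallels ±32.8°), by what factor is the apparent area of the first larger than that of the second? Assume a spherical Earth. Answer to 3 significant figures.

2.00

With standard parallel φ₀ = 32.8°, the equirectangular projection gives x = Rλ cos φ₀, y = Rφ, so h = 1 and k = cos 32.8° / cos φ.
Areal scale at 63.3°: h·k = 1.000 × 1.871 = 1.871.
Areal scale at 26.3°: h·k = 1.000 × 0.9376 = 0.9376.
Ratio = 1.871/0.9376 ≈ 2.00.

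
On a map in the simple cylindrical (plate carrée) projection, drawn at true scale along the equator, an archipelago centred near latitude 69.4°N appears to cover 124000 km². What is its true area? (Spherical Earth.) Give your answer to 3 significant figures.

43600 km²

Plate carrée maps x = Rλ, y = Rφ. The meridian scale is h = 1 and the parallel scale is k = 1/cos φ = sec φ.
Areal scale = h·k = 1 × sec φ; at 69.4°, h = 1.000, k = 2.842, so h·k = 2.842.
True area = apparent / (areal scale) = 124000 / 2.842 ≈ 43600 km².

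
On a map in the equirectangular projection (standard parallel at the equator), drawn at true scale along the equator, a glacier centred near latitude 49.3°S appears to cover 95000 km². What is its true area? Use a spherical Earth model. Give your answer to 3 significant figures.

For the equirectangular projection with φ₀ = 0 (plate carrée), h = 1 along meridians and k = sec φ along parallels.
Areal scale = h·k = 1 × sec φ; at 49.3°, h = 1.000, k = 1.534, so h·k = 1.534.
True area = apparent / (areal scale) = 95000 / 1.534 ≈ 61900 km².

61900 km²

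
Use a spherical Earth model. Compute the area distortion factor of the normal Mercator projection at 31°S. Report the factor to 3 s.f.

1.36

For Mercator, h = k = sec φ (a conformal cylindrical projection has a single point scale, 1/cos φ).
Areal scale = k² = sec²φ = 1/cos²(31°) = 1/0.8572² = 1.361.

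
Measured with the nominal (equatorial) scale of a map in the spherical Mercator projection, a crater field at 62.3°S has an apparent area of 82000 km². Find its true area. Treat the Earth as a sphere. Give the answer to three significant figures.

17700 km²

The Mercator projection is conformal; its linear scale factor is the same in every direction and equals sec φ = 1/cos φ.
Areal scale = k² = sec²φ = 1/cos²(62.3°) = 1/0.4648² = 4.628.
True area = apparent / (areal scale) = 82000 / 4.628 ≈ 17700 km².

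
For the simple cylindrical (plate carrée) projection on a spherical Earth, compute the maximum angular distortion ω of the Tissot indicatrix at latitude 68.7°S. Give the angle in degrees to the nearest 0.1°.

55.7°

In the plate carrée (x = Rλ, y = Rφ), meridians are true-scale (h = 1) and parallels are stretched by k = sec φ.
At 68.7°: h = 1.000, k = 2.753; principal scales a = 2.753, b = 1.000.
sin(ω/2) = (a − b)/(a + b) = 1.753/3.753 = 0.4671, so ω = 2 arcsin(0.4671) ≈ 55.7°.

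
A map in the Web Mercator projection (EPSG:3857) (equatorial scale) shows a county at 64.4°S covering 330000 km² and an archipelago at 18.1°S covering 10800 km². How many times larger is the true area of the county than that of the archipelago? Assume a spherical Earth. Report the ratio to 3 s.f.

6.31

On Mercator the areal scale is sec²φ, so true area = apparent × cos²φ.
True area of county: 330000 × cos²(64.4°) = 330000 × 0.1867 = 61610 km².
True area of archipelago: 10800 × cos²(18.1°) = 10800 × 0.9035 = 9758 km².
Ratio = 61610 / 9758 ≈ 6.31.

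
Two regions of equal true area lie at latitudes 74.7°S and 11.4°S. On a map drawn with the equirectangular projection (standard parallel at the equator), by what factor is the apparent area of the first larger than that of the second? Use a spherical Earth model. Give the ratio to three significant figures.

In the plate carrée (x = Rλ, y = Rφ), meridians are true-scale (h = 1) and parallels are stretched by k = sec φ.
Areal scale at 74.7°: h·k = 1.000 × 3.790 = 3.790.
Areal scale at 11.4°: h·k = 1.000 × 1.020 = 1.020.
Ratio = 3.790/1.020 ≈ 3.71.

3.71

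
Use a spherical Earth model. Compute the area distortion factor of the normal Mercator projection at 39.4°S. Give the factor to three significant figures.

Mercator is conformal, so the point scale is isotropic: h = k = sec φ = 1/cos φ.
Areal scale = k² = sec²φ = 1/cos²(39.4°) = 1/0.7727² = 1.675.

1.67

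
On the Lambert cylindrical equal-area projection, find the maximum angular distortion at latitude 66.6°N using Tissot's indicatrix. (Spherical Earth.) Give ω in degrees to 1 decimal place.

93.4°

The Lambert cylindrical equal-area projection is the cylindrical equal-area projection with its standard parallel at the equator (φ₀ = 0). A cylindrical equal-area projection with standard parallel φ₀ has meridian scale h = cos φ / cos φ₀ and parallel scale k = cos φ₀ / cos φ (so areas are preserved, h·k = 1).
At 66.6°: h = 0.3971, k = 2.518; principal scales a = 2.518, b = 0.3971.
sin(ω/2) = (a − b)/(a + b) = 2.121/2.915 = 0.7275, so ω = 2 arcsin(0.7275) ≈ 93.4°.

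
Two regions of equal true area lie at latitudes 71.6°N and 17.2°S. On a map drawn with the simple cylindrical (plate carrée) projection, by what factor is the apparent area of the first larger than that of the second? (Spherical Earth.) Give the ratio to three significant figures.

3.03

Plate carrée maps x = Rλ, y = Rφ. The meridian scale is h = 1 and the parallel scale is k = 1/cos φ = sec φ.
Areal scale at 71.6°: h·k = 1.000 × 3.168 = 3.168.
Areal scale at 17.2°: h·k = 1.000 × 1.047 = 1.047.
Ratio = 3.168/1.047 ≈ 3.03.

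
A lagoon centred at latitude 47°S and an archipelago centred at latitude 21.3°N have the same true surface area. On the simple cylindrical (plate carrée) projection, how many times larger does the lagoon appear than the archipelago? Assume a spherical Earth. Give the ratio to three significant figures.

In the plate carrée (x = Rλ, y = Rφ), meridians are true-scale (h = 1) and parallels are stretched by k = sec φ.
Areal scale at 47°: h·k = 1.000 × 1.466 = 1.466.
Areal scale at 21.3°: h·k = 1.000 × 1.073 = 1.073.
Ratio = 1.466/1.073 ≈ 1.37.

1.37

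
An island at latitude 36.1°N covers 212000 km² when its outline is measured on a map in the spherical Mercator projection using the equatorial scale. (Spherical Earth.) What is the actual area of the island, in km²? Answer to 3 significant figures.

The Mercator projection is conformal; its linear scale factor is the same in every direction and equals sec φ = 1/cos φ.
Areal scale = k² = sec²φ = 1/cos²(36.1°) = 1/0.8080² = 1.532.
True area = apparent / (areal scale) = 212000 / 1.532 ≈ 138000 km².

138000 km²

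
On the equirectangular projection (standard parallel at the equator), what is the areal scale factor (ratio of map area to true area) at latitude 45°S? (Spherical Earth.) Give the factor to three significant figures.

1.41

In the plate carrée (x = Rλ, y = Rφ), meridians are true-scale (h = 1) and parallels are stretched by k = sec φ.
Areal scale = h·k = 1 × sec φ; at 45°, h = 1.000, k = 1.414, so h·k = 1.414.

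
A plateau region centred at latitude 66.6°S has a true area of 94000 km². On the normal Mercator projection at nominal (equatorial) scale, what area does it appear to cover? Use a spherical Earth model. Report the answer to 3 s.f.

Mercator is conformal, so the point scale is isotropic: h = k = sec φ = 1/cos φ.
Areal scale = k² = sec²φ = 1/cos²(66.6°) = 1/0.3971² = 6.340.
Apparent area = 94000 × 6.340 ≈ 596000 km².

596000 km²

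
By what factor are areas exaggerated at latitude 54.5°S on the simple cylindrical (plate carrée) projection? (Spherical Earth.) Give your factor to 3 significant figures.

1.72

For the equirectangular projection with φ₀ = 0 (plate carrée), h = 1 along meridians and k = sec φ along parallels.
Areal scale = h·k = 1 × sec φ; at 54.5°, h = 1.000, k = 1.722, so h·k = 1.722.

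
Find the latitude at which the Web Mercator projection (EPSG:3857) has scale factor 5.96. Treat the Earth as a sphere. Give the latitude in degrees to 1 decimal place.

Mercator scale is k = sec φ = 1/cos φ.
1/cos φ = 5.96  ⇒  cos φ = 0.1678  ⇒  φ = arccos(0.1678) ≈ 80.3°.

80.3°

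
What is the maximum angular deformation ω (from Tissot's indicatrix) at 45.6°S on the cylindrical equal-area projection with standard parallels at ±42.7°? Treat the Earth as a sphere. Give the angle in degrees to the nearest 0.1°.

A cylindrical equal-area projection with standard parallel φ₀ has meridian scale h = cos φ / cos φ₀ and parallel scale k = cos φ₀ / cos φ (so areas are preserved, h·k = 1).
At 45.6°: h = 0.9520, k = 1.050; principal scales a = 1.050, b = 0.9520.
sin(ω/2) = (a − b)/(a + b) = 0.09835/2.002 = 0.04912, so ω = 2 arcsin(0.04912) ≈ 5.6°.

5.6°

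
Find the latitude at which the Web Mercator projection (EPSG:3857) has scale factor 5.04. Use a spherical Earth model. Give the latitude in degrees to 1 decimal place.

78.6°

Mercator scale is k = sec φ = 1/cos φ.
1/cos φ = 5.04  ⇒  cos φ = 0.1984  ⇒  φ = arccos(0.1984) ≈ 78.6°.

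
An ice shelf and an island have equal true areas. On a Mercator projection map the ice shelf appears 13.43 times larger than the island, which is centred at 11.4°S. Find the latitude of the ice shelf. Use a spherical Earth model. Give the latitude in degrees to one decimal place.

On Mercator, (apparent₁)/(apparent₂) = sec²φ₁ / sec²φ₂ when true areas are equal.
cos²φ₂ / cos²φ₁ = 13.43  ⇒  cos φ₁ = cos 11.4° / √13.43 = 0.9803/3.665 = 0.2675.
φ₁ = arccos(0.2675) ≈ 74.5°.

74.5°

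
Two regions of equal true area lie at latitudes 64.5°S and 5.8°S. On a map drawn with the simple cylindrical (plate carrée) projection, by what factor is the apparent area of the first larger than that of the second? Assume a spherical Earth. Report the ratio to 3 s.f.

2.31

In the plate carrée (x = Rλ, y = Rφ), meridians are true-scale (h = 1) and parallels are stretched by k = sec φ.
Areal scale at 64.5°: h·k = 1.000 × 2.323 = 2.323.
Areal scale at 5.8°: h·k = 1.000 × 1.005 = 1.005.
Ratio = 2.323/1.005 ≈ 2.31.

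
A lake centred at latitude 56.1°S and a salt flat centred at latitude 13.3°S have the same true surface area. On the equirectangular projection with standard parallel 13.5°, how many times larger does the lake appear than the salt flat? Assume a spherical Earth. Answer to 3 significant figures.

The equidistant cylindrical projection with φ₀ = 13.5° has h = 1 (meridians true) and k = cos φ₀ / cos φ along parallels.
Areal scale at 56.1°: h·k = 1.000 × 1.743 = 1.743.
Areal scale at 13.3°: h·k = 1.000 × 0.9992 = 0.9992.
Ratio = 1.743/0.9992 ≈ 1.74.

1.74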